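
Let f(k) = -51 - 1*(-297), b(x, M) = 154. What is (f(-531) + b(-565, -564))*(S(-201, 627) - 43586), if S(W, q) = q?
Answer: -17183600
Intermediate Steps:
f(k) = 246 (f(k) = -51 + 297 = 246)
(f(-531) + b(-565, -564))*(S(-201, 627) - 43586) = (246 + 154)*(627 - 43586) = 400*(-42959) = -17183600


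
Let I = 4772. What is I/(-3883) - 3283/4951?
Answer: -36374061/19224733 ≈ -1.8920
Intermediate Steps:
I/(-3883) - 3283/4951 = 4772/(-3883) - 3283/4951 = 4772*(-1/3883) - 3283*1/4951 = -4772/3883 - 3283/4951 = -36374061/19224733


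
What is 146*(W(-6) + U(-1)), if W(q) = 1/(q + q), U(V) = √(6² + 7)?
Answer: -73/6 + 146*√43 ≈ 945.22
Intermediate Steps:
U(V) = √43 (U(V) = √(36 + 7) = √43)
W(q) = 1/(2*q)
146*(W(-6) + U(-1)) = 146*((½)/(-6) + √43) = 146*((½)*(-⅙) + √43) = 146*(-1/12 + √43) = -73/6 + 146*√43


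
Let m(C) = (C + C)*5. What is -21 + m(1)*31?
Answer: 289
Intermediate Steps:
m(C) = 10*C (m(C) = (2*C)*5 = 10*C)
-21 + m(1)*31 = -21 + (10*1)*31 = -21 + 10*31 = -21 + 310 = 289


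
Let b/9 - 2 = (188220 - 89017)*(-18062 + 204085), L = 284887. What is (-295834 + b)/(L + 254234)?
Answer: 166086061205/539121 ≈ 3.0807e+5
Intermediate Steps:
b = 166086357039 (b = 18 + 9*((188220 - 89017)*(-18062 + 204085)) = 18 + 9*(99203*186023) = 18 + 9*18454039669 = 18 + 166086357021 = 166086357039)
(-295834 + b)/(L + 254234) = (-295834 + 166086357039)/(284887 + 254234) = 166086061205/539121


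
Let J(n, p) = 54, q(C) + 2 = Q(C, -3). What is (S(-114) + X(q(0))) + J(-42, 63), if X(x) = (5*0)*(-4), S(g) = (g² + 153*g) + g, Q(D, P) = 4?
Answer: -4506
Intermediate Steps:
q(C) = 2 (q(C) = -2 + 4 = 2)
S(g) = g² + 154*g
X(x) = 0 (X(x) = 0*(-4) = 0)
(S(-114) + X(q(0))) + J(-42, 63) = (-114*(154 - 114) + 0) + 54 = (-114*40 + 0) + 54 = (-4560 + 0) + 54 = -4560 + 54 = -4506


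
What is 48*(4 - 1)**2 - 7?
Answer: 425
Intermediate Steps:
48*(4 - 1)**2 - 7 = 48*3**2 - 7 = 48*9 - 7 = 432 - 7 = 425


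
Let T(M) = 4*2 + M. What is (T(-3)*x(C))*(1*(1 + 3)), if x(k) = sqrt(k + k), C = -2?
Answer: 40*I ≈ 40.0*I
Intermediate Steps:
x(k) = sqrt(2)*sqrt(k) (x(k) = sqrt(2*k) = sqrt(2)*sqrt(k))
T(M) = 8 + M
(T(-3)*x(C))*(1*(1 + 3)) = ((8 - 3)*(sqrt(2)*sqrt(-2)))*(1*(1 + 3)) = (5*(sqrt(2)*(I*sqrt(2))))*(1*4) = (5*(2*I))*4 = (10*I)*4 = 40*I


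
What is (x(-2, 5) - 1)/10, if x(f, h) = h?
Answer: 2/5 ≈ 0.40000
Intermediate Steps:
(x(-2, 5) - 1)/10 = (5 - 1)/10 = (1/10)*4 = 2/5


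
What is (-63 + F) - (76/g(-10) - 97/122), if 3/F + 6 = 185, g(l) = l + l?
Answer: -6375403/109190 ≈ -58.388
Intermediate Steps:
g(l) = 2*l
F = 3/179 (F = 3/(-6 + 185) = 3/179 ≈ 0.016760)
(-63 + F) - (76/g(-10) - 97/122) = (-63 + 3/179) - (76/((2*(-10))) - 97/122) = -11274/179 - (76/(-20) - 97*1/122) = -11274/179 - (76*(-1/20) - 97/122) = -11274/179 - (-19/5 - 97/122) = -11274/179 - 1*(-2803/610) = -11274/179 + 2803/610 = -6375403/109190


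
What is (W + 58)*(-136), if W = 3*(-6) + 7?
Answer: -6392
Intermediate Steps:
W = -11 (W = -18 + 7 = -11)
(W + 58)*(-136) = (-11 + 58)*(-136) = 47*(-136) = -6392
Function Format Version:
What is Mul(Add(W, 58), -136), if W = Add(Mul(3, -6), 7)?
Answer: -6392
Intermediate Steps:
W = -11 (W = Add(-18, 7) = -11)
Mul(Add(W, 58), -136) = Mul(Add(-11, 58), -136) = Mul(47, -136) = -6392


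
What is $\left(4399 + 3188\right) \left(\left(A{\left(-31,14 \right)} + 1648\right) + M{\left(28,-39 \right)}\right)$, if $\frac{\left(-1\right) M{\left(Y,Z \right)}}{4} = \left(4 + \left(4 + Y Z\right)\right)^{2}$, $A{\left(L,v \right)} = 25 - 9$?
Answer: $-35647974720$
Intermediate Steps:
$A{\left(L,v \right)} = 16$ ($A{\left(L,v \right)} = 25 - 9 = 16$)
$M{\left(Y,Z \right)} = - 4 \left(8 + Y Z\right)^{2}$ ($M{\left(Y,Z \right)} = - 4 \left(4 + \left(4 + Y Z\right)\right)^{2} = - 4 \left(8 + Y Z\right)^{2}$)
$\left(4399 + 3188\right) \left(\left(A{\left(-31,14 \right)} + 1648\right) + M{\left(28,-39 \right)}\right) = \left(4399 + 3188\right) \left(\left(16 + 1648\right) - 4 \left(8 + 28 \left(-39\right)\right)^{2}\right) = 7587 \left(1664 - 4 \left(8 - 1092\right)^{2}\right) = 7587 \left(1664 - 4 \left(-1084\right)^{2}\right) = 7587 \left(1664 - 4700224\right) = 7587 \left(-4698560\right) = -35647974720$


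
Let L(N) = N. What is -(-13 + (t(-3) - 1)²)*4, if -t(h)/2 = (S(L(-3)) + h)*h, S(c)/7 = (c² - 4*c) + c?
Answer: -2172624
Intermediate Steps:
S(c) = -21*c + 7*c² (S(c) = 7*((c² - 4*c) + c) = 7*(c² - 3*c) = -21*c + 7*c²)
t(h) = -2*h*(126 + h) (t(h) = -2*(7*(-3)*(-3 - 3) + h)*h = -2*(7*(-3)*(-6) + h)*h = -2*(126 + h)*h = -2*h*(126 + h))
-(-13 + (t(-3) - 1)²)*4 = -(-13 + (-2*(-3)*(126 - 3) - 1)²)*4 = -(-13 + (-2*(-3)*123 - 1)²)*4 = -(-13 + (738 - 1)²)*4 = -(-13 + 737²)*4 = -(-13 + 543169)*4 = -543156*4 = -1*2172624 = -2172624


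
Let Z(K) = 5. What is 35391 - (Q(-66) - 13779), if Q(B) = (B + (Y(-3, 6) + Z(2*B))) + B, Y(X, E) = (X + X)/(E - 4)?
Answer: 49300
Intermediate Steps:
Y(X, E) = 2*X/(-4 + E) (Y(X, E) = (2*X)/(-4 + E) = 2*X/(-4 + E))
Q(B) = 2 + 2*B (Q(B) = (B + (2*(-3)/(-4 + 6) + 5)) + B = (B + (2*(-3)/2 + 5)) + B = (B + (2*(-3)*(1/2) + 5)) + B = (B + (-3 + 5)) + B = (B + 2) + B = (2 + B) + B = 2 + 2*B)
35391 - (Q(-66) - 13779) = 35391 - ((2 + 2*(-66)) - 13779) = 35391 - ((2 - 132) - 13779) = 35391 - (-130 - 13779) = 35391 - 1*(-13909) = 35391 + 13909 = 49300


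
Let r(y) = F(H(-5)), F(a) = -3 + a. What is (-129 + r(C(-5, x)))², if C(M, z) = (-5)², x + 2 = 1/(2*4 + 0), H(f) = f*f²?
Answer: 66049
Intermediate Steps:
H(f) = f³
x = -15/8 (x = -2 + 1/(2*4 + 0) = -2 + 1/(8 + 0) = -2 + 1/8 = -2 + ⅛ = -15/8 ≈ -1.8750)
C(M, z) = 25
r(y) = -128 (r(y) = -3 + (-5)³ = -3 - 125 = -128)
(-129 + r(C(-5, x)))² = (-129 - 128)² = (-257)² = 66049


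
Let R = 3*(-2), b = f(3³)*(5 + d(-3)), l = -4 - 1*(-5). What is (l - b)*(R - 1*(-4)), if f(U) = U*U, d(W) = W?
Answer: 2914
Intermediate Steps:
f(U) = U²
l = 1 (l = -4 + 5 = 1)
b = 1458 (b = (3³)²*(5 - 3) = 27²*2 = 729*2 = 1458)
R = -6
(l - b)*(R - 1*(-4)) = (1 - 1*1458)*(-6 - 1*(-4)) = (1 - 1458)*(-6 + 4) = -1457*(-2) = 2914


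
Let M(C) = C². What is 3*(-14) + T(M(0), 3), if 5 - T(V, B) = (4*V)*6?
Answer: -37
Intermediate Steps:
T(V, B) = 5 - 24*V (T(V, B) = 5 - 4*V*6 = 5 - 24*V)
3*(-14) + T(M(0), 3) = 3*(-14) + (5 - 24*0²) = -42 + (5 - 24*0) = -42 + (5 + 0) = -42 + 5 = -37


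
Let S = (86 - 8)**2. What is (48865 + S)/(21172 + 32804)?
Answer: 54949/53976 ≈ 1.0180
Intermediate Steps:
S = 6084 (S = 78**2 = 6084)
(48865 + S)/(21172 + 32804) = (48865 + 6084)/(21172 + 32804) = 54949/53976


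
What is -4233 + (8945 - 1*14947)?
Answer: -10235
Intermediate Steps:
-4233 + (8945 - 1*14947) = -4233 + (8945 - 14947) = -4233 - 6002 = -10235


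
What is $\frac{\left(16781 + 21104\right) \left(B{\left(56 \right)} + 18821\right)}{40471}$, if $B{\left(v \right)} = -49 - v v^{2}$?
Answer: $- \frac{5942034940}{40471} \approx -1.4682 \cdot 10^{5}$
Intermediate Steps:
$B{\left(v \right)} = -49 - v^{3}$
$\frac{\left(16781 + 21104\right) \left(B{\left(56 \right)} + 18821\right)}{40471} = \frac{\left(16781 + 21104\right) \left(\left(-49 - 56^{3}\right) + 18821\right)}{40471} = 37885 \left(\left(-49 - 175616\right) + 18821\right) \frac{1}{40471} = 37885 \left(-175665 + 18821\right) \frac{1}{40471} = 37885 \left(-156844\right) \frac{1}{40471} = \left(-5942034940\right) \frac{1}{40471} = - \frac{5942034940}{40471}$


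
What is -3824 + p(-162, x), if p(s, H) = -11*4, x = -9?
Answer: -3868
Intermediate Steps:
p(s, H) = -44
-3824 + p(-162, x) = -3824 - 44 = -3868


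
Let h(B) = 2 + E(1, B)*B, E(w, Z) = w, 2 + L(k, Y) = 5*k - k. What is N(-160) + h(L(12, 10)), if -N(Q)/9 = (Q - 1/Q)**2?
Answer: -5896550409/25600 ≈ -2.3033e+5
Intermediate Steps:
L(k, Y) = -2 + 4*k (L(k, Y) = -2 + (5*k - k) = -2 + 4*k)
h(B) = 2 + B (h(B) = 2 + 1*B = 2 + B)
N(Q) = -9*(Q - 1/Q)**2
N(-160) + h(L(12, 10)) = -9*(-1 + (-160)**2)**2/(-160)**2 + (2 + (-2 + 4*12)) = -9*1/25600*(-1 + 25600)**2 + (2 + (-2 + 48)) = -9*1/25600*25599**2 + (2 + 46) = -9*1/25600*655308801 + 48 = -5897779209/25600 + 48 = -5896550409/25600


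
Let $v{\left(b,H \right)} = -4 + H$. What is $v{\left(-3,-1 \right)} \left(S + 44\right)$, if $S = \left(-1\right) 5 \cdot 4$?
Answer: $-120$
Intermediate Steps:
$S = -20$ ($S = \left(-5\right) 4 = -20$)
$v{\left(-3,-1 \right)} \left(S + 44\right) = \left(-4 - 1\right) \left(-20 + 44\right) = \left(-5\right) 24 = -120$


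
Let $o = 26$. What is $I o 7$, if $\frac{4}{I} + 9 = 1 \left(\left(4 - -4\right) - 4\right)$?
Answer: $- \frac{728}{5} \approx -145.6$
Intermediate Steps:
$I = - \frac{4}{5}$ ($I = \frac{4}{-9 + 1 \left(\left(4 - -4\right) - 4\right)} = \frac{4}{-9 + 1 \left(\left(4 + 4\right) - 4\right)} = \frac{4}{-9 + 1 \left(8 - 4\right)} = \frac{4}{-9 + 1 \cdot 4} = \frac{4}{-9 + 4} = \frac{4}{-5} = 4 \left(- \frac{1}{5}\right) = - \frac{4}{5} \approx -0.8$)
$I o 7 = \left(- \frac{4}{5}\right) 26 \cdot 7 = \left(- \frac{104}{5}\right) 7 = - \frac{728}{5}$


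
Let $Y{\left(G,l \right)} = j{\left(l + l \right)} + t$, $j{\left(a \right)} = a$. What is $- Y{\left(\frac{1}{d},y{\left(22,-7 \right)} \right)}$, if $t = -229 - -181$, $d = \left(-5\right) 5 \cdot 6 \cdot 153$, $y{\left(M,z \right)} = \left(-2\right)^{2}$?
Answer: $40$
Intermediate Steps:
$y{\left(M,z \right)} = 4$
$d = -22950$ ($d = \left(-25\right) 6 \cdot 153 = \left(-150\right) 153 = -22950$)
$t = -48$ ($t = -229 + 181 = -48$)
$Y{\left(G,l \right)} = -48 + 2 l$ ($Y{\left(G,l \right)} = \left(l + l\right) - 48 = 2 l - 48 = -48 + 2 l$)
$- Y{\left(\frac{1}{d},y{\left(22,-7 \right)} \right)} = - (-48 + 2 \cdot 4) = - (-48 + 8) = \left(-1\right) \left(-40\right) = 40$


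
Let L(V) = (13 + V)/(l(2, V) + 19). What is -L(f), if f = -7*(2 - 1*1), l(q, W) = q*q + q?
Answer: -6/25 ≈ -0.24000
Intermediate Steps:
l(q, W) = q + q**2 (l(q, W) = q**2 + q = q + q**2)
f = -7 (f = -7*(2 - 1) = -7*1 = -7)
L(V) = 13/25 + V/25 (L(V) = (13 + V)/(2*(1 + 2) + 19) = (13 + V)/(2*3 + 19) = (13 + V)/(6 + 19) = (13 + V)/25 = (13 + V)*(1/25) = 13/25 + V/25)
-L(f) = -(13/25 + (1/25)*(-7)) = -(13/25 - 7/25) = -1*6/25 = -6/25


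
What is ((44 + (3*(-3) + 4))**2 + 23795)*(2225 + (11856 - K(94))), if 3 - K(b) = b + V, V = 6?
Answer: 358930248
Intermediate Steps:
K(b) = -3 - b (K(b) = 3 - (b + 6) = 3 - (6 + b) = 3 + (-6 - b) = -3 - b)
((44 + (3*(-3) + 4))**2 + 23795)*(2225 + (11856 - K(94))) = ((44 + (3*(-3) + 4))**2 + 23795)*(2225 + (11856 - (-3 - 1*94))) = ((44 + (-9 + 4))**2 + 23795)*(2225 + (11856 - (-3 - 94))) = ((44 - 5)**2 + 23795)*(2225 + (11856 - 1*(-97))) = (39**2 + 23795)*(2225 + (11856 + 97)) = (1521 + 23795)*(2225 + 11953) = 25316*14178 = 358930248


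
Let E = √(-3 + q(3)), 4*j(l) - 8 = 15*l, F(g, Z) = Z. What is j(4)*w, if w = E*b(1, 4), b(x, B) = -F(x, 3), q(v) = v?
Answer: 0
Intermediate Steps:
b(x, B) = -3 (b(x, B) = -1*3 = -3)
j(l) = 2 + 15*l/4 (j(l) = 2 + (15*l)/4 = 2 + 15*l/4)
E = 0 (E = √(-3 + 3) = √0 = 0)
w = 0 (w = 0*(-3) = 0)
j(4)*w = (2 + (15/4)*4)*0 = (2 + 15)*0 = 17*0 = 0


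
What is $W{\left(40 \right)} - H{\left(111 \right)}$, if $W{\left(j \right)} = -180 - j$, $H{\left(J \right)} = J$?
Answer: $-331$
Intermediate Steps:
$W{\left(40 \right)} - H{\left(111 \right)} = \left(-180 - 40\right) - 111 = -220 - 111 = -331$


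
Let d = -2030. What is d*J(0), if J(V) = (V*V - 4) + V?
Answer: 8120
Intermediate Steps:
J(V) = -4 + V + V² (J(V) = (V² - 4) + V = (-4 + V²) + V = -4 + V + V²)
d*J(0) = -2030*(-4 + 0 + 0²) = -2030*(-4 + 0 + 0) = -2030*(-4) = 8120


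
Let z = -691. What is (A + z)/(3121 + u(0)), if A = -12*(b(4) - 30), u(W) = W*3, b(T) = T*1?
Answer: -379/3121 ≈ -0.12144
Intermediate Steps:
b(T) = T
u(W) = 3*W
A = 312 (A = -12*(4 - 30) = -12*(-26) = 312)
(A + z)/(3121 + u(0)) = (312 - 691)/(3121 + 3*0) = -379/(3121 + 0) = -379/3121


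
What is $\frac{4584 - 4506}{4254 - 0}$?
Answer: $\frac{13}{709} \approx 0.018336$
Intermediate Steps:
$\frac{4584 - 4506}{4254 - 0} = \frac{78}{4254 + 0} = \frac{78}{4254} = 78 \cdot \frac{1}{4254} = \frac{13}{709}$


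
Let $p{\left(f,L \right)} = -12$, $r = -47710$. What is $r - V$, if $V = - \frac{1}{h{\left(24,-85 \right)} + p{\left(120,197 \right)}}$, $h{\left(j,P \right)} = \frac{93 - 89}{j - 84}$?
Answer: $- \frac{8635525}{181} \approx -47710.0$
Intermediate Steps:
$h{\left(j,P \right)} = \frac{4}{-84 + j}$
$V = \frac{15}{181}$ ($V = - \frac{1}{\frac{4}{-84 + 24} - 12} = - \frac{1}{\frac{4}{-60} - 12} = - \frac{1}{4 \left(- \frac{1}{60}\right) - 12} = - \frac{1}{- \frac{1}{15} - 12} = - \frac{1}{- \frac{181}{15}} = \left(-1\right) \left(- \frac{15}{181}\right) = \frac{15}{181} \approx 0.082873$)
$r - V = -47710 - \frac{15}{181} = - \frac{8635525}{181}$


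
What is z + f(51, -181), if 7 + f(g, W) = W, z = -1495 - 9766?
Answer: -11449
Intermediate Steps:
z = -11261
f(g, W) = -7 + W
z + f(51, -181) = -11261 + (-7 - 181) = -11261 - 188 = -11449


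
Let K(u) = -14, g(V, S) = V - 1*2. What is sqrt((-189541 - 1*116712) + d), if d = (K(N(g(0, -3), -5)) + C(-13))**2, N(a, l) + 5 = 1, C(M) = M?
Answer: 2*I*sqrt(76381) ≈ 552.74*I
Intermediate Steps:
g(V, S) = -2 + V (g(V, S) = V - 2 = -2 + V)
N(a, l) = -4 (N(a, l) = -5 + 1 = -4)
d = 729 (d = (-14 - 13)**2 = (-27)**2 = 729)
sqrt((-189541 - 1*116712) + d) = sqrt((-189541 - 1*116712) + 729) = sqrt((-189541 - 116712) + 729) = sqrt(-306253 + 729) = sqrt(-305524) = 2*I*sqrt(76381)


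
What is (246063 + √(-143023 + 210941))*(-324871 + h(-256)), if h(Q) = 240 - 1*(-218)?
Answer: -79826036019 - 324413*√67918 ≈ -7.9911e+10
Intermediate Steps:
h(Q) = 458 (h(Q) = 240 + 218 = 458)
(246063 + √(-143023 + 210941))*(-324871 + h(-256)) = (246063 + √(-143023 + 210941))*(-324871 + 458) = (246063 + √67918)*(-324413) = -79826036019 - 324413*√67918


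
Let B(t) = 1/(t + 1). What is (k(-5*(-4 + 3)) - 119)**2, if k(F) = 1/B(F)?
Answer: 12769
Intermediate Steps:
B(t) = 1/(1 + t)
k(F) = 1 + F (k(F) = 1/(1/(1 + F)) = 1 + F)
(k(-5*(-4 + 3)) - 119)**2 = ((1 - 5*(-4 + 3)) - 119)**2 = ((1 - 5*(-1)) - 119)**2 = ((1 + 5) - 119)**2 = (6 - 119)**2 = (-113)**2 = 12769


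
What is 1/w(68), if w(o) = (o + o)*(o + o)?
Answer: 1/18496 ≈ 5.4066e-5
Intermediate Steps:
w(o) = 4*o² (w(o) = (2*o)*(2*o) = 4*o²)
1/w(68) = 1/(4*68²) = 1/(4*4624) = 1/18496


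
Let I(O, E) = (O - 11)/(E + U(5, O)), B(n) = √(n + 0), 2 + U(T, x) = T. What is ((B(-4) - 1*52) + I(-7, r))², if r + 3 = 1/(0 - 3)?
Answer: 8*I ≈ 8.0*I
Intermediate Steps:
U(T, x) = -2 + T
r = -10/3 (r = -3 + 1/(0 - 3) = -3 + 1/(-3) = -3 - ⅓ = -10/3 ≈ -3.3333)
B(n) = √n
I(O, E) = (-11 + O)/(3 + E) (I(O, E) = (O - 11)/(E + (-2 + 5)) = (-11 + O)/(E + 3) = (-11 + O)/(3 + E))
((B(-4) - 1*52) + I(-7, r))² = ((√(-4) - 1*52) + (-11 - 7)/(3 - 10/3))² = ((2*I - 52) - 18/(-⅓))² = ((-52 + 2*I) - 3*(-18))² = ((-52 + 2*I) + 54)² = (2 + 2*I)²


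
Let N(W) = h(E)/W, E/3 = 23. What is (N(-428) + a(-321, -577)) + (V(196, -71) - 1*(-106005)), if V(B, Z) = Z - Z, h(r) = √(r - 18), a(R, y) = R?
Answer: 105684 - √51/428 ≈ 1.0568e+5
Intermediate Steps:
E = 69 (E = 3*23 = 69)
h(r) = √(-18 + r)
V(B, Z) = 0
N(W) = √51/W (N(W) = √(-18 + 69)/W = √51/W)
(N(-428) + a(-321, -577)) + (V(196, -71) - 1*(-106005)) = (√51/(-428) - 321) + (0 - 1*(-106005)) = (√51*(-1/428) - 321) + (0 + 106005) = (-√51/428 - 321) + 106005 = (-321 - √51/428) + 106005 = 105684 - √51/428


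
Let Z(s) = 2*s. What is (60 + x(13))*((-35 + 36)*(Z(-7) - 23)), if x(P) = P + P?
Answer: -3182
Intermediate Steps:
x(P) = 2*P
(60 + x(13))*((-35 + 36)*(Z(-7) - 23)) = (60 + 2*13)*((-35 + 36)*(2*(-7) - 23)) = (60 + 26)*(1*(-14 - 23)) = 86*(1*(-37)) = 86*(-37) = -3182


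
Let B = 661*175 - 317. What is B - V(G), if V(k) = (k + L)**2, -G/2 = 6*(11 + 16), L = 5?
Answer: 13597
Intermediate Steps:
G = -324 (G = -12*(11 + 16) = -12*27 = -2*162 = -324)
V(k) = (5 + k)**2 (V(k) = (k + 5)**2 = (5 + k)**2)
B = 115358 (B = 115675 - 317 = 115358)
B - V(G) = 115358 - (5 - 324)**2 = 115358 - 1*(-319)**2 = 115358 - 1*101761 = 115358 - 101761 = 13597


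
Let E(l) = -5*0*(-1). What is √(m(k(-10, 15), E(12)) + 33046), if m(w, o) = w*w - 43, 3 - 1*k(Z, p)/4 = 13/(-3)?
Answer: √304771/3 ≈ 184.02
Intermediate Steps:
E(l) = 0 (E(l) = 0*(-1) = 0)
k(Z, p) = 88/3 (k(Z, p) = 12 - 52/(-3) = 12 - 52*(-1)/3 = 12 - 4*(-13/3) = 12 + 52/3 = 88/3)
m(w, o) = -43 + w² (m(w, o) = w² - 43 = -43 + w²)
√(m(k(-10, 15), E(12)) + 33046) = √((-43 + (88/3)²) + 33046) = √((-43 + 7744/9) + 33046) = √(7357/9 + 33046) = √(304771/9) = √304771/3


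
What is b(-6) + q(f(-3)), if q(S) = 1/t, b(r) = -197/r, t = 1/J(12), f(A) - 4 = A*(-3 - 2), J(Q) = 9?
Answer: 251/6 ≈ 41.833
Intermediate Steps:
f(A) = 4 - 5*A (f(A) = 4 + A*(-3 - 2) = 4 + A*(-5) = 4 - 5*A)
t = ⅑ (t = 1/9 = ⅑ ≈ 0.11111)
q(S) = 9 (q(S) = 1/(⅑) = 9)
b(-6) + q(f(-3)) = -197/(-6) + 9 = -197*(-⅙) + 9 = 197/6 + 9 = 251/6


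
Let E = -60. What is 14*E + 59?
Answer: -781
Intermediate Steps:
14*E + 59 = 14*(-60) + 59 = -840 + 59 = -781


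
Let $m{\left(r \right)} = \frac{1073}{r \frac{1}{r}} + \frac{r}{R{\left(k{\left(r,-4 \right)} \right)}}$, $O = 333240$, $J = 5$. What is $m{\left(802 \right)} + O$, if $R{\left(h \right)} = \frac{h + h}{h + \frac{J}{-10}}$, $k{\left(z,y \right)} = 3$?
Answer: $\frac{2007883}{6} \approx 3.3465 \cdot 10^{5}$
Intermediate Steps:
$R{\left(h \right)} = \frac{2 h}{- \frac{1}{2} + h}$ ($R{\left(h \right)} = \frac{h + h}{h + \frac{5}{-10}} = \frac{2 h}{h + 5 \left(- \frac{1}{10}\right)} = \frac{2 h}{h - \frac{1}{2}} = \frac{2 h}{- \frac{1}{2} + h}$)
$m{\left(r \right)} = 1073 + \frac{5 r}{12}$ ($m{\left(r \right)} = \frac{1073}{r \frac{1}{r}} + \frac{r}{4 \cdot 3 \frac{1}{-1 + 2 \cdot 3}} = \frac{1073}{1} + \frac{r}{4 \cdot 3 \frac{1}{-1 + 6}} = 1073 \cdot 1 + \frac{r}{4 \cdot 3 \cdot \frac{1}{5}} = 1073 + \frac{r}{4 \cdot 3 \cdot \frac{1}{5}} = 1073 + \frac{r}{\frac{12}{5}} = 1073 + r \frac{5}{12} = 1073 + \frac{5 r}{12}$)
$m{\left(802 \right)} + O = \left(1073 + \frac{5}{12} \cdot 802\right) + 333240 = \left(1073 + \frac{2005}{6}\right) + 333240 = \frac{8443}{6} + 333240 = \frac{2007883}{6}$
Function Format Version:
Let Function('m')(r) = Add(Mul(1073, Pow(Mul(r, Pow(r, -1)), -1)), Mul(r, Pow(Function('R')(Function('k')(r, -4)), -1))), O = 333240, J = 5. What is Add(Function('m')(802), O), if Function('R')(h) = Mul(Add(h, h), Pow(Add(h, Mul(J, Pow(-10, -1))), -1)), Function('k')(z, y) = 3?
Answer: Rational(2007883, 6) ≈ 3.3465e+5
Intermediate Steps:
Function('R')(h) = Mul(2, h, Pow(Add(Rational(-1, 2), h), -1)) (Function('R')(h) = Mul(Add(h, h), Pow(Add(h, Mul(5, Pow(-10, -1))), -1)) = Mul(Mul(2, h), Pow(Add(h, Mul(5, Rational(-1, 10))), -1)) = Mul(Mul(2, h), Pow(Add(h, Rational(-1, 2)), -1)) = Mul(Mul(2, h), Pow(Add(Rational(-1, 2), h), -1)) = Mul(2, h, Pow(Add(Rational(-1, 2), h), -1)))
Function('m')(r) = Add(1073, Mul(Rational(5, 12), r)) (Function('m')(r) = Add(Mul(1073, Pow(Mul(r, Pow(r, -1)), -1)), Mul(r, Pow(Mul(4, 3, Pow(Add(-1, Mul(2, 3)), -1)), -1))) = Add(Mul(1073, Pow(1, -1)), Mul(r, Pow(Mul(4, 3, Pow(Add(-1, 6), -1)), -1))) = Add(Mul(1073, 1), Mul(r, Pow(Mul(4, 3, Pow(5, -1)), -1))) = Add(1073, Mul(r, Pow(Mul(4, 3, Rational(1, 5)), -1))) = Add(1073, Mul(r, Pow(Rational(12, 5), -1))) = Add(1073, Mul(r, Rational(5, 12))) = Add(1073, Mul(Rational(5, 12), r)))
Add(Function('m')(802), O) = Add(Add(1073, Mul(Rational(5, 12), 802)), 333240) = Add(Add(1073, Rational(2005, 6)), 333240) = Add(Rational(8443, 6), 333240) = Rational(2007883, 6)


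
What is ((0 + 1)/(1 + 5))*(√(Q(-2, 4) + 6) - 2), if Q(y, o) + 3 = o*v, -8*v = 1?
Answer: -⅓ + √10/12 ≈ -0.069810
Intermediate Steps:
v = -⅛ (v = -⅛*1 = -⅛ ≈ -0.12500)
Q(y, o) = -3 - o/8 (Q(y, o) = -3 + o*(-⅛) = -3 - o/8)
((0 + 1)/(1 + 5))*(√(Q(-2, 4) + 6) - 2) = ((0 + 1)/(1 + 5))*(√((-3 - ⅛*4) + 6) - 2) = (1/6)*(√((-3 - ½) + 6) - 2) = (1*(⅙))*(√(-7/2 + 6) - 2) = (√(5/2) - 2)/6 = (√10/2 - 2)/6 = (-2 + √10/2)/6 = -⅓ + √10/12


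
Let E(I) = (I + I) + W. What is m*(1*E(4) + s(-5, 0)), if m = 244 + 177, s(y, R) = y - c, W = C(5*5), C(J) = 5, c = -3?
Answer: 4631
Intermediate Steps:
W = 5
s(y, R) = 3 + y (s(y, R) = y - 1*(-3) = y + 3 = 3 + y)
m = 421
E(I) = 5 + 2*I (E(I) = (I + I) + 5 = 2*I + 5 = 5 + 2*I)
m*(1*E(4) + s(-5, 0)) = 421*(1*(5 + 2*4) + (3 - 5)) = 421*(1*(5 + 8) - 2) = 421*(1*13 - 2) = 421*(13 - 2) = 421*11 = 4631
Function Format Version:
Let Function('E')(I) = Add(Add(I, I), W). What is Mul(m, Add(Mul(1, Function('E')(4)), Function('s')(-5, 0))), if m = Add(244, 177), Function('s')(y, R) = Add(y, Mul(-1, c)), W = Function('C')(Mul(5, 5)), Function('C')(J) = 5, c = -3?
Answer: 4631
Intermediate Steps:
W = 5
Function('s')(y, R) = Add(3, y) (Function('s')(y, R) = Add(y, Mul(-1, -3)) = Add(y, 3) = Add(3, y))
m = 421
Function('E')(I) = Add(5, Mul(2, I)) (Function('E')(I) = Add(Add(I, I), 5) = Add(Mul(2, I), 5) = Add(5, Mul(2, I)))
Mul(m, Add(Mul(1, Function('E')(4)), Function('s')(-5, 0))) = Mul(421, Add(Mul(1, Add(5, Mul(2, 4))), Add(3, -5))) = Mul(421, Add(Mul(1, Add(5, 8)), -2)) = Mul(421, Add(Mul(1, 13), -2)) = Mul(421, Add(13, -2)) = Mul(421, 11) = 4631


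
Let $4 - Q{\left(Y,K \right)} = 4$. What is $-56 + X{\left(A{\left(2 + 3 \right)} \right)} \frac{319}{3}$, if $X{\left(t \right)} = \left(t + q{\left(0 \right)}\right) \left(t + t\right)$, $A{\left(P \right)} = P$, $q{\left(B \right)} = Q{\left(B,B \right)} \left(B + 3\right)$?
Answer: $\frac{15782}{3} \approx 5260.7$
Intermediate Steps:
$Q{\left(Y,K \right)} = 0$ ($Q{\left(Y,K \right)} = 4 - 4 = 0$)
$q{\left(B \right)} = 0$ ($q{\left(B \right)} = 0 \left(B + 3\right) = 0 \left(3 + B\right) = 0$)
$X{\left(t \right)} = 2 t^{2}$ ($X{\left(t \right)} = \left(t + 0\right) \left(t + t\right) = t 2 t = 2 t^{2}$)
$-56 + X{\left(A{\left(2 + 3 \right)} \right)} \frac{319}{3} = -56 + 2 \left(2 + 3\right)^{2} \cdot \frac{319}{3} = -56 + 2 \cdot 5^{2} \cdot 319 \cdot \frac{1}{3} = -56 + 2 \cdot 25 \cdot \frac{319}{3} = -56 + 50 \cdot \frac{319}{3} = -56 + \frac{15950}{3} = \frac{15782}{3}$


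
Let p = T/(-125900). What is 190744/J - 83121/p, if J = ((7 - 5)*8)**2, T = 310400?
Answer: 53481055/1552 ≈ 34459.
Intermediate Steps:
p = -3104/1259 (p = 310400/(-125900) = 310400*(-1/125900) = -3104/1259 ≈ -2.4655)
J = 256 (J = (2*8)**2 = 16**2 = 256)
190744/J - 83121/p = 190744/256 - 83121/(-3104/1259) = 190744*(1/256) - 83121*(-1259/3104) = 23843/32 + 104649339/3104 = 53481055/1552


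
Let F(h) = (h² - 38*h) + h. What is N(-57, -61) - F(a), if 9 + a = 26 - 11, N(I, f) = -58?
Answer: 128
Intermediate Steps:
a = 6 (a = -9 + (26 - 11) = -9 + 15 = 6)
F(h) = h² - 37*h
N(-57, -61) - F(a) = -58 - 6*(-37 + 6) = -58 - 6*(-31) = -58 - 1*(-186) = -58 + 186 = 128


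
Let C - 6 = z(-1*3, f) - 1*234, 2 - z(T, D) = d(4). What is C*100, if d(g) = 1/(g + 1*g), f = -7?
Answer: -45225/2 ≈ -22613.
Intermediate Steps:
d(g) = 1/(2*g) (d(g) = 1/(g + g) = 1/(2*g))
z(T, D) = 15/8 (z(T, D) = 2 - 1/(2*4) = 2 - 1*⅛ = 2 - ⅛ = 15/8)
C = -1809/8 (C = 6 + (15/8 - 1*234) = 6 + (15/8 - 234) = 6 - 1857/8 = -1809/8 ≈ -226.13)
C*100 = -1809/8*100 = -45225/2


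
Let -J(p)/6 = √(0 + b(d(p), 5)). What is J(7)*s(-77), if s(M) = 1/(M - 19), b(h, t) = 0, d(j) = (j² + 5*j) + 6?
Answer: 0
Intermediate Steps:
d(j) = 6 + j² + 5*j
s(M) = 1/(-19 + M)
J(p) = 0 (J(p) = -6*√(0 + 0) = -6*√0 = -6*0 = 0)
J(7)*s(-77) = 0/(-19 - 77) = 0/(-96) = 0*(-1/96) = 0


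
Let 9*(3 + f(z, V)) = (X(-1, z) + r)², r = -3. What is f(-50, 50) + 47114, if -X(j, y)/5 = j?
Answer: 424003/9 ≈ 47111.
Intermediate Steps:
X(j, y) = -5*j
f(z, V) = -23/9 (f(z, V) = -3 + (-5*(-1) - 3)²/9 = -3 + (5 - 3)²/9 = -3 + (⅑)*2² = -3 + (⅑)*4 = -3 + 4/9 = -23/9)
f(-50, 50) + 47114 = -23/9 + 47114 = 424003/9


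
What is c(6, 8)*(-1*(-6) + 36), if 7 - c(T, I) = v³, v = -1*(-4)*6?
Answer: -580314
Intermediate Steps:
v = 24 (v = 4*6 = 24)
c(T, I) = -13817 (c(T, I) = 7 - 1*24³ = 7 - 1*13824 = 7 - 13824 = -13817)
c(6, 8)*(-1*(-6) + 36) = -13817*(-1*(-6) + 36) = -13817*(6 + 36) = -13817*42 = -580314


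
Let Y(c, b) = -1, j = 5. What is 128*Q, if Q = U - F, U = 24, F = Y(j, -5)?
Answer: 3200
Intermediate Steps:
F = -1
Q = 25 (Q = 24 - 1*(-1) = 24 + 1 = 25)
128*Q = 128*25 = 3200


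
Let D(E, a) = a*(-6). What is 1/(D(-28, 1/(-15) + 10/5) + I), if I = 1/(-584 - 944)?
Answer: -7640/88629 ≈ -0.086202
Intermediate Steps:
D(E, a) = -6*a
I = -1/1528 (I = 1/(-1528) = -1/1528 ≈ -0.00065445)
1/(D(-28, 1/(-15) + 10/5) + I) = 1/(-6*(1/(-15) + 10/5) - 1/1528) = 1/(-6*(1*(-1/15) + 10*(1/5)) - 1/1528) = 1/(-6*(-1/15 + 2) - 1/1528) = 1/(-6*29/15 - 1/1528) = 1/(-58/5 - 1/1528) = 1/(-88629/7640) = -7640/88629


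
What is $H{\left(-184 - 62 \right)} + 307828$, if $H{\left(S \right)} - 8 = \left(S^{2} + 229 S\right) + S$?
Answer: $311772$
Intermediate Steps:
$H{\left(S \right)} = 8 + S^{2} + 230 S$ ($H{\left(S \right)} = 8 + \left(\left(S^{2} + 229 S\right) + S\right) = 8 + \left(S^{2} + 230 S\right) = 8 + S^{2} + 230 S$)
$H{\left(-184 - 62 \right)} + 307828 = \left(8 + \left(-184 - 62\right)^{2} + 230 \left(-184 - 62\right)\right) + 307828 = \left(8 + \left(-246\right)^{2} + 230 \left(-246\right)\right) + 307828 = \left(8 + 60516 - 56580\right) + 307828 = 3944 + 307828 = 311772$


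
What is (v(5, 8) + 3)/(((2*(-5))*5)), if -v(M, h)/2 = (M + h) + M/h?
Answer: 97/200 ≈ 0.48500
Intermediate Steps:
v(M, h) = -2*M - 2*h - 2*M/h (v(M, h) = -2*((M + h) + M/h) = -2*(M + h + M/h) = -2*M - 2*h - 2*M/h)
(v(5, 8) + 3)/(((2*(-5))*5)) = (2*(-1*5 - 1*8*(5 + 8))/8 + 3)/(((2*(-5))*5)) = (2*(1/8)*(-5 - 1*8*13) + 3)/((-10*5)) = (2*(1/8)*(-5 - 104) + 3)/(-50) = (2*(1/8)*(-109) + 3)*(-1/50) = (-109/4 + 3)*(-1/50) = -97/4*(-1/50) = 97/200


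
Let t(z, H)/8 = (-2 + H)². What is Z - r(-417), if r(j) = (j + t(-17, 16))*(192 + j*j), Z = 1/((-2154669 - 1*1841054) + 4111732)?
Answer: -23244402101078/116009 ≈ -2.0037e+8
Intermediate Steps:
t(z, H) = 8*(-2 + H)²
Z = 1/116009 (Z = 1/((-2154669 - 1841054) + 4111732) = 1/(-3995723 + 4111732) = 1/116009 ≈ 8.6200e-6)
r(j) = (192 + j²)*(1568 + j) (r(j) = (j + 8*(-2 + 16)²)*(192 + j*j) = (j + 8*14²)*(192 + j²) = (j + 8*196)*(192 + j²) = (j + 1568)*(192 + j²) = (1568 + j)*(192 + j²) = (192 + j²)*(1568 + j))
Z - r(-417) = 1/116009 - (301056 + (-417)³ + 192*(-417) + 1568*(-417)²) = 1/116009 - (301056 - 72511713 - 80064 + 1568*173889) = 1/116009 - (301056 - 72511713 - 80064 + 272657952) = 1/116009 - 1*200367231 = 1/116009 - 200367231 = -23244402101078/116009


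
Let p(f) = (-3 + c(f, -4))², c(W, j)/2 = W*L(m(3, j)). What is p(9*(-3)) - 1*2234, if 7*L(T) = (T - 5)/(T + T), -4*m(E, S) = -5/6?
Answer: 250534/49 ≈ 5112.9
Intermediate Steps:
m(E, S) = 5/24 (m(E, S) = -(-5)/(4*6) = -¼*(-⅚) = 5/24)
L(T) = (-5 + T)/(14*T) (L(T) = ((T - 5)/(T + T))/7 = ((-5 + T)/((2*T)))/7 = ((-5 + T)*(1/(2*T)))/7 = ((-5 + T)/(2*T))/7 = (-5 + T)/(14*T))
c(W, j) = -23*W/7 (c(W, j) = 2*(W*((-5 + 5/24)/(14*(5/24)))) = 2*(W*((1/14)*(24/5)*(-115/24))) = 2*(W*(-23/14)) = 2*(-23*W/14) = -23*W/7)
p(f) = (-3 - 23*f/7)²
p(9*(-3)) - 1*2234 = (21 + 23*(9*(-3)))²/49 - 1*2234 = (21 + 23*(-27))²/49 - 2234 = (21 - 621)²/49 - 2234 = (1/49)*(-600)² - 2234 = (1/49)*360000 - 2234 = 360000/49 - 2234 = 250534/49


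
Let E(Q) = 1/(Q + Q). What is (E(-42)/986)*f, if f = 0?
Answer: 0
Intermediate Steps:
E(Q) = 1/(2*Q)
(E(-42)/986)*f = (((1/2)/(-42))/986)*0 = (((1/2)*(-1/42))*(1/986))*0 = -1/84*1/986*0 = -1/82824*0 = 0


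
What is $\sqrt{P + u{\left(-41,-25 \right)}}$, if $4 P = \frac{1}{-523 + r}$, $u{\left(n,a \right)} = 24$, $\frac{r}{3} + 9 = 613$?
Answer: $\frac{\sqrt{159507305}}{2578} \approx 4.899$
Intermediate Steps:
$r = 1812$ ($r = -27 + 3 \cdot 613 = -27 + 1839 = 1812$)
$P = \frac{1}{5156}$ ($P = \frac{1}{4 \left(-523 + 1812\right)} = \frac{1}{4 \cdot 1289} = \frac{1}{4} \cdot \frac{1}{1289} = \frac{1}{5156} \approx 0.00019395$)
$\sqrt{P + u{\left(-41,-25 \right)}} = \sqrt{\frac{1}{5156} + 24} = \sqrt{\frac{123745}{5156}} = \frac{\sqrt{159507305}}{2578}$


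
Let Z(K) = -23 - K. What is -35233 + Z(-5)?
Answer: -35251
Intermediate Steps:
-35233 + Z(-5) = -35233 + (-23 - 1*(-5)) = -35233 + (-23 + 5) = -35233 - 18 = -35251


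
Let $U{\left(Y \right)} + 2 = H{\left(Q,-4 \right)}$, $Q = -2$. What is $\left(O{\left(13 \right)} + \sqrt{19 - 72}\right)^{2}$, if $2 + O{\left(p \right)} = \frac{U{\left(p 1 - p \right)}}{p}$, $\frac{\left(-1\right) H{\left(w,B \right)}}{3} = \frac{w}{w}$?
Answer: $\frac{\left(-31 + 13 i \sqrt{53}\right)^{2}}{169} \approx -47.314 - 34.721 i$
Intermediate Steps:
$H{\left(w,B \right)} = -3$ ($H{\left(w,B \right)} = - 3 \frac{w}{w} = \left(-3\right) 1 = -3$)
$U{\left(Y \right)} = -5$ ($U{\left(Y \right)} = -2 - 3 = -5$)
$O{\left(p \right)} = -2 - \frac{5}{p}$
$\left(O{\left(13 \right)} + \sqrt{19 - 72}\right)^{2} = \left(\left(-2 - \frac{5}{13}\right) + \sqrt{19 - 72}\right)^{2} = \left(\left(-2 - \frac{5}{13}\right) + \sqrt{-53}\right)^{2} = \left(\left(-2 - \frac{5}{13}\right) + i \sqrt{53}\right)^{2} = \left(- \frac{31}{13} + i \sqrt{53}\right)^{2}$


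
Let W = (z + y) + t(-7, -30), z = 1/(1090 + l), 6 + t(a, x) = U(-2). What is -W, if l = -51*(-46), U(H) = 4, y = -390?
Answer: 1346911/3436 ≈ 392.00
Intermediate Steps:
t(a, x) = -2 (t(a, x) = -6 + 4 = -2)
l = 2346
z = 1/3436 (z = 1/(1090 + 2346) = 1/3436 ≈ 0.00029104)
W = -1346911/3436 (W = (1/3436 - 390) - 2 = -1340039/3436 - 2 = -1346911/3436 ≈ -392.00)
-W = -1*(-1346911/3436) = 1346911/3436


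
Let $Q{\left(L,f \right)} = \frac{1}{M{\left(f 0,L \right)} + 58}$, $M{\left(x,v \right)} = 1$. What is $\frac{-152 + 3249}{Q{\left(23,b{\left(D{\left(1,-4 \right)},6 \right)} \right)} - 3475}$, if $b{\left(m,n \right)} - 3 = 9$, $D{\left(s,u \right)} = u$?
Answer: $- \frac{182723}{205024} \approx -0.89123$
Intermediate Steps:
$b{\left(m,n \right)} = 12$ ($b{\left(m,n \right)} = 3 + 9 = 12$)
$Q{\left(L,f \right)} = \frac{1}{59}$ ($Q{\left(L,f \right)} = \frac{1}{1 + 58} = \frac{1}{59}$)
$\frac{-152 + 3249}{Q{\left(23,b{\left(D{\left(1,-4 \right)},6 \right)} \right)} - 3475} = \frac{-152 + 3249}{\frac{1}{59} - 3475} = \frac{3097}{- \frac{205024}{59}} = 3097 \left(- \frac{59}{205024}\right) = - \frac{182723}{205024}$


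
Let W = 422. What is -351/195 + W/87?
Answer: 1327/435 ≈ 3.0506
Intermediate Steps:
-351/195 + W/87 = -351/195 + 422/87 = -351*1/195 + 422*(1/87) = -9/5 + 422/87 = 1327/435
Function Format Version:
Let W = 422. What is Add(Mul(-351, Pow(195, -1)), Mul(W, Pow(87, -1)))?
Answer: Rational(1327, 435) ≈ 3.0506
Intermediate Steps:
Add(Mul(-351, Pow(195, -1)), Mul(W, Pow(87, -1))) = Add(Mul(-351, Pow(195, -1)), Mul(422, Pow(87, -1))) = Add(Mul(-351, Rational(1, 195)), Mul(422, Rational(1, 87))) = Add(Rational(-9, 5), Rational(422, 87)) = Rational(1327, 435)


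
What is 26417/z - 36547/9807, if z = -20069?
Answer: -141790466/28116669 ≈ -5.0429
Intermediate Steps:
26417/z - 36547/9807 = 26417/(-20069) - 36547/9807 = 26417*(-1/20069) - 36547*1/9807 = -26417/20069 - 5221/1401 = -141790466/28116669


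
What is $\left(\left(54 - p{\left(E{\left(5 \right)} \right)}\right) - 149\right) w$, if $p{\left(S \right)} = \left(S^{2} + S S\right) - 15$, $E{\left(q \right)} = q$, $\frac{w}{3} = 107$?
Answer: $-41730$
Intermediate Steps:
$w = 321$ ($w = 3 \cdot 107 = 321$)
$p{\left(S \right)} = -15 + 2 S^{2}$ ($p{\left(S \right)} = \left(S^{2} + S^{2}\right) - 15 = 2 S^{2} - 15 = -15 + 2 S^{2}$)
$\left(\left(54 - p{\left(E{\left(5 \right)} \right)}\right) - 149\right) w = \left(\left(54 - \left(-15 + 2 \cdot 5^{2}\right)\right) - 149\right) 321 = \left(\left(54 - \left(-15 + 2 \cdot 25\right)\right) - 149\right) 321 = \left(\left(54 - \left(-15 + 50\right)\right) - 149\right) 321 = \left(\left(54 - 35\right) - 149\right) 321 = \left(19 - 149\right) 321 = \left(-130\right) 321 = -41730$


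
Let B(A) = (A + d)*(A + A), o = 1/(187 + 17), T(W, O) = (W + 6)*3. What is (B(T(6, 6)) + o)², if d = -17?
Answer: 77881739329/41616 ≈ 1.8714e+6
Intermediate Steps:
T(W, O) = 18 + 3*W (T(W, O) = (6 + W)*3 = 18 + 3*W)
o = 1/204 ≈ 0.0049020
B(A) = 2*A*(-17 + A) (B(A) = (A - 17)*(A + A) = (-17 + A)*(2*A) = 2*A*(-17 + A))
(B(T(6, 6)) + o)² = (2*(18 + 3*6)*(-17 + (18 + 3*6)) + 1/204)² = (2*(18 + 18)*(-17 + (18 + 18)) + 1/204)² = (2*36*(-17 + 36) + 1/204)² = (2*36*19 + 1/204)² = (1368 + 1/204)² = (279073/204)² = 77881739329/41616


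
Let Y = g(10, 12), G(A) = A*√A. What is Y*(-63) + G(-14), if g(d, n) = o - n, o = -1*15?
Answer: 1701 - 14*I*√14 ≈ 1701.0 - 52.383*I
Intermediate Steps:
o = -15
G(A) = A^(3/2)
g(d, n) = -15 - n
Y = -27 (Y = -15 - 1*12 = -15 - 12 = -27)
Y*(-63) + G(-14) = -27*(-63) + (-14)^(3/2) = 1701 - 14*I*√14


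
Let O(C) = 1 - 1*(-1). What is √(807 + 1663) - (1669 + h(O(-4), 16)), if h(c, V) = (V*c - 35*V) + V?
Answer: -1157 + √2470 ≈ -1107.3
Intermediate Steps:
O(C) = 2 (O(C) = 1 + 1 = 2)
h(c, V) = -34*V + V*c (h(c, V) = (-35*V + V*c) + V = -34*V + V*c)
√(807 + 1663) - (1669 + h(O(-4), 16)) = √(807 + 1663) - (1669 + 16*(-34 + 2)) = √2470 - (1669 + 16*(-32)) = √2470 - (1669 - 512) = √2470 - 1*1157 = √2470 - 1157 = -1157 + √2470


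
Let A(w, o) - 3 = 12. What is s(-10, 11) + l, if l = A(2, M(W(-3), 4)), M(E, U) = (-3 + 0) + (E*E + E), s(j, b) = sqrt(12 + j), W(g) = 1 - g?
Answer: 15 + sqrt(2) ≈ 16.414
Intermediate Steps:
M(E, U) = -3 + E + E**2 (M(E, U) = -3 + (E**2 + E) = -3 + (E + E**2) = -3 + E + E**2)
A(w, o) = 15 (A(w, o) = 3 + 12 = 15)
l = 15
s(-10, 11) + l = sqrt(12 - 10) + 15 = sqrt(2) + 15 = 15 + sqrt(2)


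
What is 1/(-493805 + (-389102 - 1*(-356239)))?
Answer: -1/526668 ≈ -1.8987e-6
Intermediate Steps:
1/(-493805 + (-389102 - 1*(-356239))) = 1/(-493805 + (-389102 + 356239)) = 1/(-493805 - 32863) = 1/(-526668) = -1/526668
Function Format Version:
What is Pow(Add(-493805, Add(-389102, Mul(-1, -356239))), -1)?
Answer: Rational(-1, 526668) ≈ -1.8987e-6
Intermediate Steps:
Pow(Add(-493805, Add(-389102, Mul(-1, -356239))), -1) = Pow(Add(-493805, Add(-389102, 356239)), -1) = Pow(Add(-493805, -32863), -1) = Pow(-526668, -1) = Rational(-1, 526668)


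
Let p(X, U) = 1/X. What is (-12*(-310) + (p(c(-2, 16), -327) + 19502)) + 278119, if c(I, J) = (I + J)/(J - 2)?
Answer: 301342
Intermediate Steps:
c(I, J) = (I + J)/(-2 + J)
(-12*(-310) + (p(c(-2, 16), -327) + 19502)) + 278119 = (-12*(-310) + (1/((-2 + 16)/(-2 + 16)) + 19502)) + 278119 = (3720 + (1/(14/14) + 19502)) + 278119 = (3720 + (1/((1/14)*14) + 19502)) + 278119 = (3720 + (1/1 + 19502)) + 278119 = (3720 + (1 + 19502)) + 278119 = (3720 + 19503) + 278119 = 23223 + 278119 = 301342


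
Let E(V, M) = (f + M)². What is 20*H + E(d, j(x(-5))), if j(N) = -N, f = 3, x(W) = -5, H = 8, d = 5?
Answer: 224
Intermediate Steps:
E(V, M) = (3 + M)²
20*H + E(d, j(x(-5))) = 20*8 + (3 - 1*(-5))² = 160 + (3 + 5)² = 160 + 8² = 160 + 64 = 224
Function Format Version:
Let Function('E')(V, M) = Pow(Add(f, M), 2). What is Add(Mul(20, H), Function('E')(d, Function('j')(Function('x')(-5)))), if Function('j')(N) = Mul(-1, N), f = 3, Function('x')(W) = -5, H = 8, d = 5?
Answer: 224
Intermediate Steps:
Function('E')(V, M) = Pow(Add(3, M), 2)
Add(Mul(20, H), Function('E')(d, Function('j')(Function('x')(-5)))) = Add(Mul(20, 8), Pow(Add(3, Mul(-1, -5)), 2)) = Add(160, Pow(Add(3, 5), 2)) = Add(160, Pow(8, 2)) = Add(160, 64) = 224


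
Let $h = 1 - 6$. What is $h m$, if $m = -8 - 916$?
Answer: $4620$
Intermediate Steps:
$h = -5$
$m = -924$ ($m = -8 - 916 = -924$)
$h m = \left(-5\right) \left(-924\right) = 4620$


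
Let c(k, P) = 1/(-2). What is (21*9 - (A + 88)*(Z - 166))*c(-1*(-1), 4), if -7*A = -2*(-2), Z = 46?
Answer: -74763/14 ≈ -5340.2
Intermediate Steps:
A = -4/7 (A = -(-2)*(-2)/7 = -⅐*4 = -4/7 ≈ -0.57143)
c(k, P) = -½
(21*9 - (A + 88)*(Z - 166))*c(-1*(-1), 4) = (21*9 - (-4/7 + 88)*(46 - 166))*(-½) = (189 - 612*(-120)/7)*(-½) = (189 - 1*(-73440/7))*(-½) = (189 + 73440/7)*(-½) = (74763/7)*(-½) = -74763/14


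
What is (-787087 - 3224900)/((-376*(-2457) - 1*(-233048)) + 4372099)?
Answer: -1337329/1842993 ≈ -0.72563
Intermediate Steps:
(-787087 - 3224900)/((-376*(-2457) - 1*(-233048)) + 4372099) = -4011987/((923832 + 233048) + 4372099) = -4011987/(1156880 + 4372099) = -4011987/5528979 = -4011987*1/5528979 = -1337329/1842993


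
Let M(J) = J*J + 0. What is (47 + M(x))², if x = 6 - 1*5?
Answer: 2304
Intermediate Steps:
x = 1 (x = 6 - 5 = 1)
M(J) = J² (M(J) = J² + 0 = J²)
(47 + M(x))² = (47 + 1²)² = (47 + 1)² = 48² = 2304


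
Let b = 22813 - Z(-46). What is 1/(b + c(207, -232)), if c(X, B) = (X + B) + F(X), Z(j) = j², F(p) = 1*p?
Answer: 1/20879 ≈ 4.7895e-5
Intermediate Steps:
F(p) = p
c(X, B) = B + 2*X (c(X, B) = (X + B) + X = (B + X) + X = B + 2*X)
b = 20697 (b = 22813 - 1*(-46)² = 22813 - 1*2116 = 22813 - 2116 = 20697)
1/(b + c(207, -232)) = 1/(20697 + (-232 + 2*207)) = 1/(20697 + (-232 + 414)) = 1/(20697 + 182) = 1/20879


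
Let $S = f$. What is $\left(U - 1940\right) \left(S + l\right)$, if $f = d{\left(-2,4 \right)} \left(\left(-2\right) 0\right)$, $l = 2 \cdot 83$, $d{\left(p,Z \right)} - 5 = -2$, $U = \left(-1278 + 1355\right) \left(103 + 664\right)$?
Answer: $9481754$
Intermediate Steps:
$U = 59059$ ($U = 77 \cdot 767 = 59059$)
$d{\left(p,Z \right)} = 3$ ($d{\left(p,Z \right)} = 5 - 2 = 3$)
$l = 166$
$f = 0$ ($f = 3 \left(\left(-2\right) 0\right) = 3 \cdot 0 = 0$)
$S = 0$
$\left(U - 1940\right) \left(S + l\right) = \left(59059 - 1940\right) \left(0 + 166\right) = 57119 \cdot 166 = 9481754$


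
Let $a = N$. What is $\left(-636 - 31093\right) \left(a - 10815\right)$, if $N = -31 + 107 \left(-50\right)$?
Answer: $513882884$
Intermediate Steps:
$N = -5381$ ($N = -31 - 5350 = -5381$)
$a = -5381$
$\left(-636 - 31093\right) \left(a - 10815\right) = \left(-636 - 31093\right) \left(-5381 - 10815\right) = \left(-31729\right) \left(-16196\right) = 513882884$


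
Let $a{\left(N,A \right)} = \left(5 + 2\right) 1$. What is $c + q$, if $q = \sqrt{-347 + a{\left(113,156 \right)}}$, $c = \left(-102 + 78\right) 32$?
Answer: $-768 + 2 i \sqrt{85} \approx -768.0 + 18.439 i$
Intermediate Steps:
$a{\left(N,A \right)} = 7$ ($a{\left(N,A \right)} = 7 \cdot 1 = 7$)
$c = -768$ ($c = \left(-24\right) 32 = -768$)
$q = 2 i \sqrt{85}$ ($q = \sqrt{-347 + 7} = \sqrt{-340} = 2 i \sqrt{85} \approx 18.439 i$)
$c + q = -768 + 2 i \sqrt{85}$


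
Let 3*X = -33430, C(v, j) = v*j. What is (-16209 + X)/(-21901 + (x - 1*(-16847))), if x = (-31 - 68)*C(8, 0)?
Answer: 82057/15162 ≈ 5.4120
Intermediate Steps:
C(v, j) = j*v
x = 0 (x = (-31 - 68)*(0*8) = -99*0 = 0)
X = -33430/3 (X = (1/3)*(-33430) = -33430/3 ≈ -11143.)
(-16209 + X)/(-21901 + (x - 1*(-16847))) = (-16209 - 33430/3)/(-21901 + (0 - 1*(-16847))) = -82057/(3*(-21901 + (0 + 16847))) = -82057/(3*(-21901 + 16847)) = -82057/3/(-5054) = -82057/3*(-1/5054) = 82057/15162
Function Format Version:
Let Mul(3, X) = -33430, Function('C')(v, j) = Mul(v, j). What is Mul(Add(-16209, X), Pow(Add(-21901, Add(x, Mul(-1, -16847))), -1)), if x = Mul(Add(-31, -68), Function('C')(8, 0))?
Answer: Rational(82057, 15162) ≈ 5.4120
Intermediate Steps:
Function('C')(v, j) = Mul(j, v)
x = 0 (x = Mul(Add(-31, -68), Mul(0, 8)) = Mul(-99, 0) = 0)
X = Rational(-33430, 3) (X = Mul(Rational(1, 3), -33430) = Rational(-33430, 3) ≈ -11143.)
Mul(Add(-16209, X), Pow(Add(-21901, Add(x, Mul(-1, -16847))), -1)) = Mul(Add(-16209, Rational(-33430, 3)), Pow(Add(-21901, Add(0, Mul(-1, -16847))), -1)) = Mul(Rational(-82057, 3), Pow(Add(-21901, Add(0, 16847)), -1)) = Mul(Rational(-82057, 3), Pow(Add(-21901, 16847), -1)) = Mul(Rational(-82057, 3), Pow(-5054, -1)) = Mul(Rational(-82057, 3), Rational(-1, 5054)) = Rational(82057, 15162)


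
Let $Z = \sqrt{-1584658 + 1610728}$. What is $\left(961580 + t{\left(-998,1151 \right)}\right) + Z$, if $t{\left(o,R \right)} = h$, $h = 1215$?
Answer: $962795 + \sqrt{26070} \approx 9.6296 \cdot 10^{5}$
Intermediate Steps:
$t{\left(o,R \right)} = 1215$
$Z = \sqrt{26070} \approx 161.46$
$\left(961580 + t{\left(-998,1151 \right)}\right) + Z = \left(961580 + 1215\right) + \sqrt{26070} = 962795 + \sqrt{26070}$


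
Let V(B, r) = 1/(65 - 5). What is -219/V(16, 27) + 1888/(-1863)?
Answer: -24481708/1863 ≈ -13141.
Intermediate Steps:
V(B, r) = 1/60
-219/V(16, 27) + 1888/(-1863) = -219/1/60 + 1888/(-1863) = -219*60 + 1888*(-1/1863) = -13140 - 1888/1863 = -24481708/1863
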